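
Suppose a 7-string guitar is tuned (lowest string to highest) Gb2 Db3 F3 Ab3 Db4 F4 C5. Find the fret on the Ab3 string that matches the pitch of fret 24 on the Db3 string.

Fret 24 on Db3 is MIDI 49 + 24 = 73 (Db5). On the Ab3 string (open MIDI 56), that pitch is 73 − 56 = fret 17.

17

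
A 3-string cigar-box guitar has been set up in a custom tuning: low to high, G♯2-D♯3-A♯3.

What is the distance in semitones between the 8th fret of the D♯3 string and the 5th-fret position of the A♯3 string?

D♯3 at fret 8 → B3 (MIDI 59); A♯3 at fret 5 → D♯4 (MIDI 63).
59 − 63 = -4, so the two pitches are 4 semitones apart, with D♯4 the higher.

4 semitones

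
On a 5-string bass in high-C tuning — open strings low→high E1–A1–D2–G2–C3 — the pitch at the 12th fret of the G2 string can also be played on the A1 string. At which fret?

22

G2 at fret 12 is G2 + 12 semitones = G3.
The open A1 string is 10 semitones below the open G2, so the same pitch on the A1 string lies at fret 12 + 10 = 22.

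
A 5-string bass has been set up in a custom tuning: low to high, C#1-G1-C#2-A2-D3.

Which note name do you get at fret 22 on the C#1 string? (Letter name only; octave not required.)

B

C#1 is MIDI 25. Adding 22 gives 47; 47 mod 12 = 11, i.e. B.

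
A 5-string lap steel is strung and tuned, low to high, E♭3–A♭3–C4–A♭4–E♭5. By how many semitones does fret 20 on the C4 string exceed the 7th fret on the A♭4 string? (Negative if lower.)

C4 at fret 20 → A♭5 (MIDI 80); A♭4 at fret 7 → E♭5 (MIDI 75).
80 − 75 = 5, so the two pitches are 5 semitones apart.

5 semitones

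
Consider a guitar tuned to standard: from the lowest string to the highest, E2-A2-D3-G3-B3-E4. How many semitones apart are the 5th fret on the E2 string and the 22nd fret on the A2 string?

E2 at fret 5 → A2 (MIDI 45); A2 at fret 22 → G4 (MIDI 67).
45 − 67 = -22, so the two pitches are 22 semitones apart, with G4 the higher.

22 semitones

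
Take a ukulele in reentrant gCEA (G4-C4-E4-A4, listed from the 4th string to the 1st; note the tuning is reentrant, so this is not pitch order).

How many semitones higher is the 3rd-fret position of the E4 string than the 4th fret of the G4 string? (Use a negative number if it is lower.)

-4 semitones

E4 at fret 3 → G4 (MIDI 67); G4 at fret 4 → B4 (MIDI 71).
67 − 71 = -4, so the two pitches are 4 semitones apart.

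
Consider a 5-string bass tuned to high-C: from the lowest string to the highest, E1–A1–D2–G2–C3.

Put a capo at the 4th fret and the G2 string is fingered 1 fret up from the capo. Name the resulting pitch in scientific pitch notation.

C3

The capo raises the open G2 by 4 semitones to B2; fretting 1 more gives G2 + 4 + 1 = G2 + 5 semitones = C3.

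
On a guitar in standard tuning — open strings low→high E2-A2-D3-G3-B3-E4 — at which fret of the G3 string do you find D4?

D4 is 7 semitones above the open G3 (G–G#–A–A#–B–C–C#–D), so it sits at fret 7.

7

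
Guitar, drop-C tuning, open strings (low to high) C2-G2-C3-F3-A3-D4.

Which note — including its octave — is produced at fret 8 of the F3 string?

Each fret is one semitone, so F3 + 8 = C♯4.
(Equivalently spelled D♭4.)

C♯4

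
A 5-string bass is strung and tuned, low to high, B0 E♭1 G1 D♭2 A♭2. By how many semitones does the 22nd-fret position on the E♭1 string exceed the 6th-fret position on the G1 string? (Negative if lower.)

E♭1 at fret 22 → D♭3 (MIDI 49); G1 at fret 6 → D♭2 (MIDI 37).
49 − 37 = 12, so the two pitches are 12 semitones apart.

12 semitones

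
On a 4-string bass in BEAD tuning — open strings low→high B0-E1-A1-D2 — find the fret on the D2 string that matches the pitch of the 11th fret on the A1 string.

6

Fret 11 on A1 is MIDI 33 + 11 = 44 (G♯2). On the D2 string (open MIDI 38), that pitch is 44 − 38 = fret 6.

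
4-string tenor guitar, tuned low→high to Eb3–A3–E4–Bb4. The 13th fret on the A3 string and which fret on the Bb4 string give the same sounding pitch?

0

A3 at fret 13 is A3 + 13 semitones = Bb4.
The open Bb4 string is 13 semitones above the open A3, so the same pitch on the Bb4 string lies at fret 13 − 13 = 0.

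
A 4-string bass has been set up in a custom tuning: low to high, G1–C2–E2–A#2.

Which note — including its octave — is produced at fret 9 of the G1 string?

Each fret is one semitone, so G1 + 9 = E2.

E2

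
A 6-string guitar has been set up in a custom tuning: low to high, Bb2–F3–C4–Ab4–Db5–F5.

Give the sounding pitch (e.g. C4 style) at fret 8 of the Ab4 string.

E5

The open Ab4 string plus 8 semitones: Ab–A–Bb–B–C–Db–D–Eb–E.
The walk passes from B into C once, so the octave number goes from 4 to 5.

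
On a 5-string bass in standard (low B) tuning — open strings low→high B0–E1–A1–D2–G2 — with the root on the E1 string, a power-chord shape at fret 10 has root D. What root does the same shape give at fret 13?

Moving from fret 10 to fret 13 shifts the root by 3 semitones.
D up 3 semitones is F.

F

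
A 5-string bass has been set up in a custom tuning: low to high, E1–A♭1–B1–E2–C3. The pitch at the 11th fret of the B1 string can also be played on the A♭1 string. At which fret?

14

B1 at fret 11 is B1 + 11 semitones = B♭2.
The open A♭1 string is 3 semitones below the open B1, so the same pitch on the A♭1 string lies at fret 11 + 3 = 14.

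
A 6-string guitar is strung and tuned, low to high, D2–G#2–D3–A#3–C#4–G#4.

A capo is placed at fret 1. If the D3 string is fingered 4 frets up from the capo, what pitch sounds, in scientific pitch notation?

The capo raises the open D3 by 1 semitone to D#3; fretting 4 more gives D3 + 1 + 4 = D3 + 5 semitones = G3.

G3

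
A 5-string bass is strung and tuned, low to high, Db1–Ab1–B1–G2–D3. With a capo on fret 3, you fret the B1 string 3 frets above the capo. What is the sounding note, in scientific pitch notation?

The capo raises the open B1 by 3 semitones to D2; fretting 3 more gives B1 + 3 + 3 = B1 + 6 semitones = F2.

F2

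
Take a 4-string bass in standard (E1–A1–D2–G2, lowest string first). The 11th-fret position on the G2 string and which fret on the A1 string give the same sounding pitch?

21

G2 at fret 11 is G2 + 11 semitones = F♯3.
The open A1 string is 10 semitones below the open G2, so the same pitch on the A1 string lies at fret 11 + 10 = 21.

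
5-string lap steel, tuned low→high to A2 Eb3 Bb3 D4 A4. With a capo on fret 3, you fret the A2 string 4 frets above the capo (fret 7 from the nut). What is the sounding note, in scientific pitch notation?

The capo raises the open A2 by 3 semitones to C3; fretting 4 more gives A2 + 3 + 4 = A2 + 7 semitones = E3.

E3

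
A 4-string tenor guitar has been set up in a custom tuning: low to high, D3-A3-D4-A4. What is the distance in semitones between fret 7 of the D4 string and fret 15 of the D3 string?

D4 at fret 7 → A4 (MIDI 69); D3 at fret 15 → F4 (MIDI 65).
69 − 65 = 4, so the two pitches are 4 semitones apart, with A4 the higher.

4 semitones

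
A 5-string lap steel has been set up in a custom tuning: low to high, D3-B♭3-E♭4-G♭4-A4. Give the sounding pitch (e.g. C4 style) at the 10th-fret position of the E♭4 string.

The open E♭4 string plus 10 semitones: Eb–E–F–Gb–…–B–C–Db.
The walk passes from B into C once, so the octave number goes from 4 to 5.
(Equivalently spelled C♯5.)

D♭5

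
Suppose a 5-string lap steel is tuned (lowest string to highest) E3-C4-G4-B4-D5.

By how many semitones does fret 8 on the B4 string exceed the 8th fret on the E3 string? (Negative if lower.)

B4 at fret 8 → G5 (MIDI 79); E3 at fret 8 → C4 (MIDI 60).
79 − 60 = 19, so the two pitches are 19 semitones apart.

19 semitones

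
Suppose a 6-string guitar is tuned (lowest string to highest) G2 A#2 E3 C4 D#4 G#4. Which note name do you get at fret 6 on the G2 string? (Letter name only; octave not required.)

C#

Each fret is one semitone, so G2 + 6 = C#.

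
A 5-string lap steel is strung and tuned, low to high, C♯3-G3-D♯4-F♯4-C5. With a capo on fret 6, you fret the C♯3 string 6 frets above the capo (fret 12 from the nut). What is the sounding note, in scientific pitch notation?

C♯4

The capo raises the open C♯3 by 6 semitones to G3; fretting 6 more gives C♯3 + 6 + 6 = C♯3 + 12 semitones = C♯4.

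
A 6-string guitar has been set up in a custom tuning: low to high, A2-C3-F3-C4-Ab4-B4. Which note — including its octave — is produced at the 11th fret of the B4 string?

Each fret is one semitone, so B4 + 11 = Bb5.

Bb5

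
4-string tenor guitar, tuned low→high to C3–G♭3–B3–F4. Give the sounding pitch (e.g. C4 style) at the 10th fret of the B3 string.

Each fret is one semitone, so B3 + 10 = A4.

A4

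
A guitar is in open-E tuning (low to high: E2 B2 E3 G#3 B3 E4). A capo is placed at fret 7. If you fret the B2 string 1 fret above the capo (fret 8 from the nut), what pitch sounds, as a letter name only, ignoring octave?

The capo raises the open B2 by 7 semitones to F#3; fretting 1 more gives B2 + 7 + 1 = B2 + 8 semitones, landing on G.

G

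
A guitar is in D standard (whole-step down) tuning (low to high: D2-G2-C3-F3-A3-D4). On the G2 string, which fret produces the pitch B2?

4

B2 is 4 semitones above the open G2 (G–G#–A–A#–B), so it sits at fret 4.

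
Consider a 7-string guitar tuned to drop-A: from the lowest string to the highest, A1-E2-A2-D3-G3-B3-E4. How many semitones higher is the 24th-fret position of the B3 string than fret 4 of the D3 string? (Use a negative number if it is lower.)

B3 at fret 24 → B5 (MIDI 83); D3 at fret 4 → F#3 (MIDI 54).
83 − 54 = 29, so the two pitches are 29 semitones apart.

29 semitones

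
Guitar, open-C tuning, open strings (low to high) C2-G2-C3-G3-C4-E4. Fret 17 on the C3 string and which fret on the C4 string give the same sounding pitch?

5

Fret 17 on C3 is MIDI 48 + 17 = 65 (F4). On the C4 string (open MIDI 60), that pitch is 65 − 60 = fret 5.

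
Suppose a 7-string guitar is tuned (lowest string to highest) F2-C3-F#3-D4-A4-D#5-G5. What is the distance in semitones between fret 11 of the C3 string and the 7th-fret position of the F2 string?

C3 at fret 11 → B3 (MIDI 59); F2 at fret 7 → C3 (MIDI 48).
59 − 48 = 11, so the two pitches are 11 semitones apart, with B3 the higher.

11 semitones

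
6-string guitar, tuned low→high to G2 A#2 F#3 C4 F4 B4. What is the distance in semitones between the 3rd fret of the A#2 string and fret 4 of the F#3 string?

A#2 at fret 3 → C#3 (MIDI 49); F#3 at fret 4 → A#3 (MIDI 58).
49 − 58 = -9, so the two pitches are 9 semitones apart, with A#3 the higher.

9 semitones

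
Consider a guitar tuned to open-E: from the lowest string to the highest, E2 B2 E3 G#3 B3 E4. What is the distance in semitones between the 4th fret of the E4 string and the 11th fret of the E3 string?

E4 at fret 4 → G#4 (MIDI 68); E3 at fret 11 → D#4 (MIDI 63).
68 − 63 = 5, so the two pitches are 5 semitones apart, with G#4 the higher.

5 semitones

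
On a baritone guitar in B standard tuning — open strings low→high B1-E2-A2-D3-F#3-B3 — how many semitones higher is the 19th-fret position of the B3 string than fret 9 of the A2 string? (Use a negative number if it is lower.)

24 semitones

B3 at fret 19 → F#5 (MIDI 78); A2 at fret 9 → F#3 (MIDI 54).
78 − 54 = 24, so the two pitches are 24 semitones apart.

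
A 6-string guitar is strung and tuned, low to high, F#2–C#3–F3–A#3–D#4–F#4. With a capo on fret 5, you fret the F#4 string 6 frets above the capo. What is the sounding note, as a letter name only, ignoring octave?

F

The capo raises the open F#4 by 5 semitones to B4; fretting 6 more gives F#4 + 5 + 6 = F#4 + 11 semitones, landing on F.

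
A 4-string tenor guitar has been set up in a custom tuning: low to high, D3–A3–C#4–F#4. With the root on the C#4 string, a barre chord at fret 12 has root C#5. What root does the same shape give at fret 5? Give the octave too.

F#4

Moving from fret 12 to fret 5 shifts the root by -7 semitones.
C#5 down 7 semitones is F#4.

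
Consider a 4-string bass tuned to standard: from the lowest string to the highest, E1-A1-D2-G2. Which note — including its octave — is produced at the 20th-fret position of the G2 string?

D#4

G2 is MIDI 43. Adding 20 gives 63, which is D#4.
(Equivalently spelled Eb4.)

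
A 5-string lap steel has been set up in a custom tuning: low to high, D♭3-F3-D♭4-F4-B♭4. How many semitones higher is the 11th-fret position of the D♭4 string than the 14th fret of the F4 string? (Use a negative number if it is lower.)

D♭4 at fret 11 → C5 (MIDI 72); F4 at fret 14 → G5 (MIDI 79).
72 − 79 = -7, so the two pitches are 7 semitones apart.

-7 semitones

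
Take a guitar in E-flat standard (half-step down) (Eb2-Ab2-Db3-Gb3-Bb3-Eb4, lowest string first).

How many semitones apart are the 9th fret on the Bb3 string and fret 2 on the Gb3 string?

11 semitones

Bb3 at fret 9 → G4 (MIDI 67); Gb3 at fret 2 → Ab3 (MIDI 56).
67 − 56 = 11, so the two pitches are 11 semitones apart, with G4 the higher.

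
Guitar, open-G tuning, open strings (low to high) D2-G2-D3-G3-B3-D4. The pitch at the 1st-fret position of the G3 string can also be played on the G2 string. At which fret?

G3 at fret 1 is G3 + 1 semitone = G#3.
The open G2 string is 12 semitones below the open G3, so the same pitch on the G2 string lies at fret 1 + 12 = 13.

13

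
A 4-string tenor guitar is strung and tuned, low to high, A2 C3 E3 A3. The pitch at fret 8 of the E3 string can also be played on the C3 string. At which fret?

12

Fret 8 on E3 is MIDI 52 + 8 = 60 (C4). On the C3 string (open MIDI 48), that pitch is 60 − 48 = fret 12.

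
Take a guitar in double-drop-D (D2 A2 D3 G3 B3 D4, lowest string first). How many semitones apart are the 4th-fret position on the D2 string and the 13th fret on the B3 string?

D2 at fret 4 → F#2 (MIDI 42); B3 at fret 13 → C5 (MIDI 72).
42 − 72 = -30, so the two pitches are 30 semitones apart, with C5 the higher.

30 semitones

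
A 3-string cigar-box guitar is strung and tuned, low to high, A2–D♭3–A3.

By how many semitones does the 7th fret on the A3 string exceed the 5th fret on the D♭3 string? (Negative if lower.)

10 semitones

A3 at fret 7 → E4 (MIDI 64); D♭3 at fret 5 → G♭3 (MIDI 54).
64 − 54 = 10, so the two pitches are 10 semitones apart.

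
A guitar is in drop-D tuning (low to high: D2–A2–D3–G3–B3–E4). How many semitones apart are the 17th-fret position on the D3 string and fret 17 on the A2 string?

D3 at fret 17 → G4 (MIDI 67); A2 at fret 17 → D4 (MIDI 62).
67 − 62 = 5, so the two pitches are 5 semitones apart, with G4 the higher.

5 semitones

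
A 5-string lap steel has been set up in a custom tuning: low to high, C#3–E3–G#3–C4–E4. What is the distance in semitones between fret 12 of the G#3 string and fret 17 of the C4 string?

9 semitones

G#3 at fret 12 → G#4 (MIDI 68); C4 at fret 17 → F5 (MIDI 77).
68 − 77 = -9, so the two pitches are 9 semitones apart, with F5 the higher.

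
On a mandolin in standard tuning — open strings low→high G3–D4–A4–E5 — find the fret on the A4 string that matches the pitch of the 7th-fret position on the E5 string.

14

Fret 7 on E5 is MIDI 76 + 7 = 83 (B5). On the A4 string (open MIDI 69), that pitch is 83 − 69 = fret 14.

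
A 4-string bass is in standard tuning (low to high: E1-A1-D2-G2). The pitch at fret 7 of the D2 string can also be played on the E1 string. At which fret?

17

Fret 7 on D2 is MIDI 38 + 7 = 45 (A2). On the E1 string (open MIDI 28), that pitch is 45 − 28 = fret 17.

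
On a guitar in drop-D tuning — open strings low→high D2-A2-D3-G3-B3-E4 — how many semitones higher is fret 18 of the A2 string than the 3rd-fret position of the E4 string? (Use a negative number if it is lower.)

-4 semitones

A2 at fret 18 → D♯4 (MIDI 63); E4 at fret 3 → G4 (MIDI 67).
63 − 67 = -4, so the two pitches are 4 semitones apart.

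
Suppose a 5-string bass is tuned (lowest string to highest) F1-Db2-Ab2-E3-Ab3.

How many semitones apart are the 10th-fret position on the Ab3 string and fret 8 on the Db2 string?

21 semitones

Ab3 at fret 10 → Gb4 (MIDI 66); Db2 at fret 8 → A2 (MIDI 45).
66 − 45 = 21, so the two pitches are 21 semitones apart, with Gb4 the higher.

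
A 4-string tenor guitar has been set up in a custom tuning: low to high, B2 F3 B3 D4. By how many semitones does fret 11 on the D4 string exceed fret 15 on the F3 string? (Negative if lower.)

5 semitones

D4 at fret 11 → C#5 (MIDI 73); F3 at fret 15 → G#4 (MIDI 68).
73 − 68 = 5, so the two pitches are 5 semitones apart.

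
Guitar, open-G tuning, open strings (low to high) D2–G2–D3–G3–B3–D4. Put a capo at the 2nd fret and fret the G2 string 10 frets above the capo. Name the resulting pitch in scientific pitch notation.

G3

The capo raises the open G2 by 2 semitones to A2; fretting 10 more gives G2 + 2 + 10 = G2 + 12 semitones = G3.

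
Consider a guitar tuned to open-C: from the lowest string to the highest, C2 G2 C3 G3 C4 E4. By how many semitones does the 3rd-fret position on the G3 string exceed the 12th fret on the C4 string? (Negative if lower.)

-14 semitones

G3 at fret 3 → A#3 (MIDI 58); C4 at fret 12 → C5 (MIDI 72).
58 − 72 = -14, so the two pitches are 14 semitones apart.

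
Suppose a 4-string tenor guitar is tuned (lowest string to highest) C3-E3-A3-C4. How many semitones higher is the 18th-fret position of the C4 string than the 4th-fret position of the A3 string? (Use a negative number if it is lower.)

C4 at fret 18 → Gb5 (MIDI 78); A3 at fret 4 → Db4 (MIDI 61).
78 − 61 = 17, so the two pitches are 17 semitones apart.

17 semitones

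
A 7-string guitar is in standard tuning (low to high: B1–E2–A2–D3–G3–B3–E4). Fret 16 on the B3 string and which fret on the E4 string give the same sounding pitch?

Fret 16 on B3 is MIDI 59 + 16 = 75 (D#5). On the E4 string (open MIDI 64), that pitch is 75 − 64 = fret 11.

11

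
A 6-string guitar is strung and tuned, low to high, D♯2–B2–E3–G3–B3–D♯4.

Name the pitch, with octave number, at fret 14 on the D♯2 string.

F3

The open D♯2 string plus 14 semitones: D#–E–F–F#–…–D#–E–F.
The walk passes from B into C once, so the octave number goes from 2 to 3.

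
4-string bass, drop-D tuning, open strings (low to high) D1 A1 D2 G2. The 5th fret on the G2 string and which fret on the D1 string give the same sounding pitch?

22

Fret 5 on G2 is MIDI 43 + 5 = 48 (C3). On the D1 string (open MIDI 26), that pitch is 48 − 26 = fret 22.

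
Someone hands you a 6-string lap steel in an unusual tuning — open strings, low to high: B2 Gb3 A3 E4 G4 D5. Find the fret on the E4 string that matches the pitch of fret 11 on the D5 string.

21

Fret 11 on D5 is MIDI 74 + 11 = 85 (Db6). On the E4 string (open MIDI 64), that pitch is 85 − 64 = fret 21.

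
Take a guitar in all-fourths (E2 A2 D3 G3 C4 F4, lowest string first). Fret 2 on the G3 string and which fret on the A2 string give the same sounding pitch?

12

Fret 2 on G3 is MIDI 55 + 2 = 57 (A3). On the A2 string (open MIDI 45), that pitch is 57 − 45 = fret 12.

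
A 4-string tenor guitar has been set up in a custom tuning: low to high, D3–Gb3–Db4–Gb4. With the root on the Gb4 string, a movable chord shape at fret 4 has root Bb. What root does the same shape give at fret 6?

C

Moving from fret 4 to fret 6 shifts the root by 2 semitones.
Bb up 2 semitones is C.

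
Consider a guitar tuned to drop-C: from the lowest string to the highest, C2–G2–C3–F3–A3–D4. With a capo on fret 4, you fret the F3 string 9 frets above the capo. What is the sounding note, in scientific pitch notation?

The capo raises the open F3 by 4 semitones to A3; fretting 9 more gives F3 + 4 + 9 = F3 + 13 semitones = F#4.
(Also written Gb.)

F#4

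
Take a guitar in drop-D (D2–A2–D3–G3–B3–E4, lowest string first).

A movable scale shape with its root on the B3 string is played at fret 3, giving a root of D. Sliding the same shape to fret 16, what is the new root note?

Moving from fret 3 to fret 16 shifts the root by 13 semitones.
D up 13 semitones is D#.

D#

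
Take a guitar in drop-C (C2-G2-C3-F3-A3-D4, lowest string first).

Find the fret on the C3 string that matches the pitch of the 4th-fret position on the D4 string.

D4 at fret 4 is D4 + 4 semitones = F♯4.
The open C3 string is 14 semitones below the open D4, so the same pitch on the C3 string lies at fret 4 + 14 = 18.

18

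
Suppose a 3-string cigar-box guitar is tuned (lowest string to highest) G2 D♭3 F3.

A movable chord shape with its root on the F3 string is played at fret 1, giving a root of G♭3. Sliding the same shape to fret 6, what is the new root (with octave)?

B3

Moving from fret 1 to fret 6 shifts the root by 5 semitones.
G♭3 up 5 semitones is B3.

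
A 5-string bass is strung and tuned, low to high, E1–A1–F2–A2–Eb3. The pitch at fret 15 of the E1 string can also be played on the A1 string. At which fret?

Fret 15 on E1 is MIDI 28 + 15 = 43 (G2). On the A1 string (open MIDI 33), that pitch is 43 − 33 = fret 10.

10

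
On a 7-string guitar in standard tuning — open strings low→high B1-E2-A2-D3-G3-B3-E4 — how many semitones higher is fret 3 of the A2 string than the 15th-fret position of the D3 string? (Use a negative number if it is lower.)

A2 at fret 3 → C3 (MIDI 48); D3 at fret 15 → F4 (MIDI 65).
48 − 65 = -17, so the two pitches are 17 semitones apart.

-17 semitones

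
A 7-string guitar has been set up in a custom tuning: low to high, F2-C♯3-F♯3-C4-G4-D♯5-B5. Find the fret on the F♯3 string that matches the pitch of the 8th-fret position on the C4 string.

14

Fret 8 on C4 is MIDI 60 + 8 = 68 (G♯4). On the F♯3 string (open MIDI 54), that pitch is 68 − 54 = fret 14.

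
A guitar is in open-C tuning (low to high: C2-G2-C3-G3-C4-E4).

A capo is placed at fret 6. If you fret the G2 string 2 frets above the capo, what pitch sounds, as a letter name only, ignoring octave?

D#

The capo raises the open G2 by 6 semitones to C#3; fretting 2 more gives G2 + 6 + 2 = G2 + 8 semitones, landing on D#.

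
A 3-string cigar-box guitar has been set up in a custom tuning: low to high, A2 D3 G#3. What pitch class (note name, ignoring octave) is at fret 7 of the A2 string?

The open A2 string plus 7 semitones: A–A#–B–C–C#–D–D#–E.

E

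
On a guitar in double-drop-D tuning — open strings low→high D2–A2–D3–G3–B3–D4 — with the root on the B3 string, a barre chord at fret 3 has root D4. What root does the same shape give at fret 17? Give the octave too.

E5

Moving from fret 3 to fret 17 shifts the root by 14 semitones.
D4 up 14 semitones is E5.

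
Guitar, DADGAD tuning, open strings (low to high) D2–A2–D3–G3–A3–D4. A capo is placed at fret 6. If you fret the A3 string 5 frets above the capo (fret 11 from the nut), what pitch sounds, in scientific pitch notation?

The capo raises the open A3 by 6 semitones to D#4; fretting 5 more gives A3 + 6 + 5 = A3 + 11 semitones = G#4.

G#4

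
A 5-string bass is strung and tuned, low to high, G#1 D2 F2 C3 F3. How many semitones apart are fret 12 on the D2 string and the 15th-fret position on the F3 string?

D2 at fret 12 → D3 (MIDI 50); F3 at fret 15 → G#4 (MIDI 68).
50 − 68 = -18, so the two pitches are 18 semitones apart, with G#4 the higher.

18 semitones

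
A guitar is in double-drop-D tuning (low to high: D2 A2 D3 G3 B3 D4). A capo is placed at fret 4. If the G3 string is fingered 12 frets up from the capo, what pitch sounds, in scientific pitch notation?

B4

The capo raises the open G3 by 4 semitones to B3; fretting 12 more gives G3 + 4 + 12 = G3 + 16 semitones = B4.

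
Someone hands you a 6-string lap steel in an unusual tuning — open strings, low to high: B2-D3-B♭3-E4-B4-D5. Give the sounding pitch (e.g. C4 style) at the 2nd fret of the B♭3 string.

The open B♭3 string plus 2 semitones: Bb–B–C.
The walk passes from B into C once, so the octave number goes from 3 to 4.

C4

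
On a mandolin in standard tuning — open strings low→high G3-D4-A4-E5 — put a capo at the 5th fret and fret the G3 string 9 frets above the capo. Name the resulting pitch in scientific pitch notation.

The capo raises the open G3 by 5 semitones to C4; fretting 9 more gives G3 + 5 + 9 = G3 + 14 semitones = A4.

A4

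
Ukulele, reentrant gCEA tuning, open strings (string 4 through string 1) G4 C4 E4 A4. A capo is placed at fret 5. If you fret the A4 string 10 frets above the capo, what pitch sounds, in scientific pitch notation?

The capo raises the open A4 by 5 semitones to D5; fretting 10 more gives A4 + 5 + 10 = A4 + 15 semitones = C6.

C6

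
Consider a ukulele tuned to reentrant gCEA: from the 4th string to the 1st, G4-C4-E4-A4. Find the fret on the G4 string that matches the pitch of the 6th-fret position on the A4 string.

A4 at fret 6 is A4 + 6 semitones = D#5.
The open G4 string is 2 semitones below the open A4, so the same pitch on the G4 string lies at fret 6 + 2 = 8.

8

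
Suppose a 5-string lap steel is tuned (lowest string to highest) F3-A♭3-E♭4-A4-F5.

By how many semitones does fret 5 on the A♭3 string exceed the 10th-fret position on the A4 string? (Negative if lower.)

A♭3 at fret 5 → D♭4 (MIDI 61); A4 at fret 10 → G5 (MIDI 79).
61 − 79 = -18, so the two pitches are 18 semitones apart.

-18 semitones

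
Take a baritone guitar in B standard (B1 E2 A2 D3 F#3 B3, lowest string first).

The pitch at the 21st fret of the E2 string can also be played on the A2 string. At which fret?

E2 at fret 21 is E2 + 21 semitones = C#4.
The open A2 string is 5 semitones above the open E2, so the same pitch on the A2 string lies at fret 21 − 5 = 16.

16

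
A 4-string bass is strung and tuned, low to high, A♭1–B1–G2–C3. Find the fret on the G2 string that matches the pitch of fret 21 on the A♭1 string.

10

A♭1 at fret 21 is A♭1 + 21 semitones = F3.
The open G2 string is 11 semitones above the open A♭1, so the same pitch on the G2 string lies at fret 21 − 11 = 10.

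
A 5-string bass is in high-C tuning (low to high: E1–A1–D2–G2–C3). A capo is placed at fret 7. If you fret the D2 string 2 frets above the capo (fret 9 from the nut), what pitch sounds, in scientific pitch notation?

The capo raises the open D2 by 7 semitones to A2; fretting 2 more gives D2 + 7 + 2 = D2 + 9 semitones = B2.

B2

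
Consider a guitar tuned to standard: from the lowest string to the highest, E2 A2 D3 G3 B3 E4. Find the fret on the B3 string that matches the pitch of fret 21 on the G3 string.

G3 at fret 21 is G3 + 21 semitones = E5.
The open B3 string is 4 semitones above the open G3, so the same pitch on the B3 string lies at fret 21 − 4 = 17.

17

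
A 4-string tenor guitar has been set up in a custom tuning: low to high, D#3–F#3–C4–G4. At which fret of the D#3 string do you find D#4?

D#4 is 12 semitones above the open D#3 (D#–E–F–F#–…–C#–D–D#), so it sits at fret 12.

12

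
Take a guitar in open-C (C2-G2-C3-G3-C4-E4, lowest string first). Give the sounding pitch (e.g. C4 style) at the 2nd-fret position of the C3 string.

D3

C3 is MIDI 48. Adding 2 gives 50, which is D3.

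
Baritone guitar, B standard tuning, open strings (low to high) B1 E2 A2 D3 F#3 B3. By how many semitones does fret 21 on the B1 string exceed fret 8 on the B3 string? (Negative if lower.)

-11 semitones

B1 at fret 21 → G#3 (MIDI 56); B3 at fret 8 → G4 (MIDI 67).
56 − 67 = -11, so the two pitches are 11 semitones apart.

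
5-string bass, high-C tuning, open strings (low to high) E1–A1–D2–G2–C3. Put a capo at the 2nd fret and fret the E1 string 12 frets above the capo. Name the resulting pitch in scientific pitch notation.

F#2

The capo raises the open E1 by 2 semitones to F#1; fretting 12 more gives E1 + 2 + 12 = E1 + 14 semitones = F#2.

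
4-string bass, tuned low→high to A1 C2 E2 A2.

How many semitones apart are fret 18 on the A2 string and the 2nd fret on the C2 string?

25 semitones

A2 at fret 18 → D#4 (MIDI 63); C2 at fret 2 → D2 (MIDI 38).
63 − 38 = 25, so the two pitches are 25 semitones apart, with D#4 the higher.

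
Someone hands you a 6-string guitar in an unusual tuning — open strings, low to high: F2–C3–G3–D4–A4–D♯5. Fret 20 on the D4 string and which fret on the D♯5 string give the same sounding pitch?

D4 at fret 20 is D4 + 20 semitones = A♯5.
The open D♯5 string is 13 semitones above the open D4, so the same pitch on the D♯5 string lies at fret 20 − 13 = 7.

7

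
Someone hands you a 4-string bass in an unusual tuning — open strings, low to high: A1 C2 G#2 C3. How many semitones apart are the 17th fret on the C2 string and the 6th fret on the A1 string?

C2 at fret 17 → F3 (MIDI 53); A1 at fret 6 → D#2 (MIDI 39).
53 − 39 = 14, so the two pitches are 14 semitones apart, with F3 the higher.

14 semitones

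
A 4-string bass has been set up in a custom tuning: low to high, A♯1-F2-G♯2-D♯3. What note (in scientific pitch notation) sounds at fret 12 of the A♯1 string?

A♯2

A♯1 is MIDI 34. Adding 12 gives 46, which is A♯2.
(Equivalently spelled B♭2.)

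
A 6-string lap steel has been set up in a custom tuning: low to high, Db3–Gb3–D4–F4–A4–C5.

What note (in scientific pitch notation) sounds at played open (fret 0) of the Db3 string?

Db3

Fret 0 is the open string itself, so the pitch is just Db3.
(Equivalently spelled C#3.)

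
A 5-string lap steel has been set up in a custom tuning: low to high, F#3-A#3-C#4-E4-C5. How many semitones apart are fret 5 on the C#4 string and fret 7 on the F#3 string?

C#4 at fret 5 → F#4 (MIDI 66); F#3 at fret 7 → C#4 (MIDI 61).
66 − 61 = 5, so the two pitches are 5 semitones apart, with F#4 the higher.

5 semitones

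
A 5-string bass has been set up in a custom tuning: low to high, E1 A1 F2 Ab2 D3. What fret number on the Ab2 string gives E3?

E3 is 8 semitones above the open Ab2 (Ab–A–Bb–B–C–Db–D–Eb–E), so it sits at fret 8.

8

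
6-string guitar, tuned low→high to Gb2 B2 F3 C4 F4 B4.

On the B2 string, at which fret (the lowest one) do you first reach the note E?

5

From B2, count semitones up the chromatic scale until reaching E: B–C–Db–D–Eb–E — 5 steps.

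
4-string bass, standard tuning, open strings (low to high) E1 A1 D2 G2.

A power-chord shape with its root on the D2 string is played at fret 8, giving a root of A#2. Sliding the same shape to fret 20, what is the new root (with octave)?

A#3

Moving from fret 8 to fret 20 shifts the root by 12 semitones.
A#2 up 12 semitones is A#3.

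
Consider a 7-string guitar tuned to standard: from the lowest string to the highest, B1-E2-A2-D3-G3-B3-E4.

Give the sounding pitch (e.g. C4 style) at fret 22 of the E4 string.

E4 is MIDI 64. Adding 22 gives 86, which is D6.

D6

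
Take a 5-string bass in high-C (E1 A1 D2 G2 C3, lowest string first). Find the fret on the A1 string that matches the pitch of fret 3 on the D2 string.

8

D2 at fret 3 is D2 + 3 semitones = F2.
The open A1 string is 5 semitones below the open D2, so the same pitch on the A1 string lies at fret 3 + 5 = 8.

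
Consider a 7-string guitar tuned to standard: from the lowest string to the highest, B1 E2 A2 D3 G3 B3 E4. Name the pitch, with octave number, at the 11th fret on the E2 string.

E2 is MIDI 40. Adding 11 gives 51, which is D♯3.

D♯3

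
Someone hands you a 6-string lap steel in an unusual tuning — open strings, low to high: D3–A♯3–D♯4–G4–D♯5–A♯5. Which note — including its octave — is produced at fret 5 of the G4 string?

Each fret is one semitone, so G4 + 5 = C5.

C5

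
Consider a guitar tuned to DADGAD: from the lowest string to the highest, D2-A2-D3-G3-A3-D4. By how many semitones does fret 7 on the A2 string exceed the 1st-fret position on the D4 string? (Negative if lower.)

-11 semitones

A2 at fret 7 → E3 (MIDI 52); D4 at fret 1 → D♯4 (MIDI 63).
52 − 63 = -11, so the two pitches are 11 semitones apart.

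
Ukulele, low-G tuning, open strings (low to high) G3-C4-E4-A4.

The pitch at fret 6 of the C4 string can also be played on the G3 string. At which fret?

11

Fret 6 on C4 is MIDI 60 + 6 = 66 (F#4). On the G3 string (open MIDI 55), that pitch is 66 − 55 = fret 11.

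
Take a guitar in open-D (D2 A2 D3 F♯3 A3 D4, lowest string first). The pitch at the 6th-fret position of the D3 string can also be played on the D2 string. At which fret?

18

Fret 6 on D3 is MIDI 50 + 6 = 56 (G♯3). On the D2 string (open MIDI 38), that pitch is 56 − 38 = fret 18.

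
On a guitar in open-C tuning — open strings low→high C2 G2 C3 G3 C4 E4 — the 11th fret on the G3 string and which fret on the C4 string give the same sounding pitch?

G3 at fret 11 is G3 + 11 semitones = F#4.
The open C4 string is 5 semitones above the open G3, so the same pitch on the C4 string lies at fret 11 − 5 = 6.

6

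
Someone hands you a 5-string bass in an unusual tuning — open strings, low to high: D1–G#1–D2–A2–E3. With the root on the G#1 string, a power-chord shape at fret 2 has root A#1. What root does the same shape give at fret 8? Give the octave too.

E2

Moving from fret 2 to fret 8 shifts the root by 6 semitones.
A#1 up 6 semitones is E2.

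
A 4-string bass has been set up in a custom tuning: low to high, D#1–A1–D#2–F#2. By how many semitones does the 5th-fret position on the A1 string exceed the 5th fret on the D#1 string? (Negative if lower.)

A1 at fret 5 → D2 (MIDI 38); D#1 at fret 5 → G#1 (MIDI 32).
38 − 32 = 6, so the two pitches are 6 semitones apart.

6 semitones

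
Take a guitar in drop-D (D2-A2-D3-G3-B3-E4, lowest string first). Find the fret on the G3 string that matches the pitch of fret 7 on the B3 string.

B3 at fret 7 is B3 + 7 semitones = F#4.
The open G3 string is 4 semitones below the open B3, so the same pitch on the G3 string lies at fret 7 + 4 = 11.

11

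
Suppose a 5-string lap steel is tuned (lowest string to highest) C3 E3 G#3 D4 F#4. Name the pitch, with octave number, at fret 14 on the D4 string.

D4 is MIDI 62. Adding 14 gives 76, which is E5.

E5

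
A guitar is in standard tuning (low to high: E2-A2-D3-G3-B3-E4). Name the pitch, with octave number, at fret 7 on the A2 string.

Each fret is one semitone, so A2 + 7 = E3.

E3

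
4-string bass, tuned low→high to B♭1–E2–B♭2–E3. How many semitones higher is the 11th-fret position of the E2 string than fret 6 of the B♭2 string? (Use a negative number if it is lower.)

-1 semitone

E2 at fret 11 → E♭3 (MIDI 51); B♭2 at fret 6 → E3 (MIDI 52).
51 − 52 = -1, so the two pitches are 1 semitone apart.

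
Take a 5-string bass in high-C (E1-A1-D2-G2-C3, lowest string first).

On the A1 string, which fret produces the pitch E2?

E2 is 7 semitones above the open A1 (A–A#–B–C–C#–D–D#–E), so it sits at fret 7.

7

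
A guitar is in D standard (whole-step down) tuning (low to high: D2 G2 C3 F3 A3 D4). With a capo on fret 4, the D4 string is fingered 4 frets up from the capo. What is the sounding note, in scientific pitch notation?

The capo raises the open D4 by 4 semitones to F♯4; fretting 4 more gives D4 + 4 + 4 = D4 + 8 semitones = A♯4.
(Also written B♭.)

A♯4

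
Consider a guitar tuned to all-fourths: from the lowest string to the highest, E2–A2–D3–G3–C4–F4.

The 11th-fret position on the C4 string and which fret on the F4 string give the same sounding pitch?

Fret 11 on C4 is MIDI 60 + 11 = 71 (B4). On the F4 string (open MIDI 65), that pitch is 71 − 65 = fret 6.

6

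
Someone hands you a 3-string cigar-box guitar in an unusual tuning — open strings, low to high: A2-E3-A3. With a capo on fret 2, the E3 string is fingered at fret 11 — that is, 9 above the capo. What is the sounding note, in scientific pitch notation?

Eb4

The capo raises the open E3 by 2 semitones to Gb3; fretting 9 more gives E3 + 2 + 9 = E3 + 11 semitones = Eb4.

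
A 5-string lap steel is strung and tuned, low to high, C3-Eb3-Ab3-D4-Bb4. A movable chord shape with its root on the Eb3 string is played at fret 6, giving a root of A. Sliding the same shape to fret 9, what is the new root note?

Moving from fret 6 to fret 9 shifts the root by 3 semitones.
A up 3 semitones is C.

C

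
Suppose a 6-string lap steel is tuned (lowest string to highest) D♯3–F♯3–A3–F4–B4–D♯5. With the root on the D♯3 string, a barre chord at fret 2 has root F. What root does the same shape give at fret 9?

Moving from fret 2 to fret 9 shifts the root by 7 semitones.
F up 7 semitones is C.

C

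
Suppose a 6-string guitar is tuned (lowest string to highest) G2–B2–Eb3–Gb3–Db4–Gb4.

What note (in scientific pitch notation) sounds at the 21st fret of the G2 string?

The open G2 string plus 21 semitones: G–Ab–A–Bb–…–D–Eb–E.
The walk passes from B into C 2 times, so the octave number goes from 2 to 4.

E4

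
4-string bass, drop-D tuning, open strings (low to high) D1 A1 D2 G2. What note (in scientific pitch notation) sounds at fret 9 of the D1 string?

B1

D1 is MIDI 26. Adding 9 gives 35, which is B1.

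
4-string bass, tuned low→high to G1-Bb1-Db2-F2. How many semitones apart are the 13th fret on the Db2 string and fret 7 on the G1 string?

12 semitones

Db2 at fret 13 → D3 (MIDI 50); G1 at fret 7 → D2 (MIDI 38).
50 − 38 = 12, so the two pitches are 12 semitones apart, with D3 the higher.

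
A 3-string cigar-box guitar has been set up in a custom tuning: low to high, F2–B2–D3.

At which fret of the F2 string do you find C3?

C3 is 7 semitones above the open F2 (F–F#–G–G#–A–A#–B–C), so it sits at fret 7.

7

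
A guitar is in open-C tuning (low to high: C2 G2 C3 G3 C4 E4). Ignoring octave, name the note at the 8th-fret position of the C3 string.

G♯

C3 is MIDI 48. Adding 8 gives 56; 56 mod 12 = 8, i.e. G♯.
(Equivalently spelled A♭.)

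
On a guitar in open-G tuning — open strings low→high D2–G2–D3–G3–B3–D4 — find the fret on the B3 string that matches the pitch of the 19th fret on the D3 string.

Fret 19 on D3 is MIDI 50 + 19 = 69 (A4). On the B3 string (open MIDI 59), that pitch is 69 − 59 = fret 10.

10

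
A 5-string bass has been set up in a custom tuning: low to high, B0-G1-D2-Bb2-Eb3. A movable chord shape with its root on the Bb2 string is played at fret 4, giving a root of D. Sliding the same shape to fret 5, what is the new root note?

Moving from fret 4 to fret 5 shifts the root by 1 semitone.
D up 1 semitone is Eb.

Eb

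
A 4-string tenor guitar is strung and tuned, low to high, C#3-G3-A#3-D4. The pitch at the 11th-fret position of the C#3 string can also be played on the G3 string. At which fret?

5

C#3 at fret 11 is C#3 + 11 semitones = C4.
The open G3 string is 6 semitones above the open C#3, so the same pitch on the G3 string lies at fret 11 − 6 = 5.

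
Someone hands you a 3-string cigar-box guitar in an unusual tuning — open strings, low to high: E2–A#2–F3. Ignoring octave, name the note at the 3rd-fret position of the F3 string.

G#

The open F3 string plus 3 semitones: F–F#–G–G#.
(Equivalently spelled Ab.)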